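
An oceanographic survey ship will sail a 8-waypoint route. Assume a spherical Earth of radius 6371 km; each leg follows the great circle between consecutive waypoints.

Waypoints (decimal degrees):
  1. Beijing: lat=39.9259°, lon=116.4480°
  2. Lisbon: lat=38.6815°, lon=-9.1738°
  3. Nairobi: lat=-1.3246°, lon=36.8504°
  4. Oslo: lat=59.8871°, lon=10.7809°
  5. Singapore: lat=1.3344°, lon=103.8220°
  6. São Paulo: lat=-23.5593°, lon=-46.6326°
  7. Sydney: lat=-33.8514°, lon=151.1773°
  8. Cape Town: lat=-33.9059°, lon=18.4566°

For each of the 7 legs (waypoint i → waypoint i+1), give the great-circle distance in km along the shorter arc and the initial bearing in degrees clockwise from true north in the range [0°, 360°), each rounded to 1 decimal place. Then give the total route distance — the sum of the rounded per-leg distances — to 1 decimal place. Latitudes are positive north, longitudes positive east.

Leg 1: φ1=0.6968384, φ2=0.6751195, Δφ=-0.0217189, Δλ=-2.1925140 rad; a=sin²(Δφ/2)+cosφ1·cosφ2·sin²(Δλ/2)=0.4737774476; c=2·atan2(√a, √(1-a))=1.518327151; dist=6371·c=9673.262 ≈ 9673.3 km; running total=9673.3 km
Leg 1 bearing: y=sinΔλ·cosφ2=-0.63455973, x=cosφ1·sinφ2-sinφ1·cosφ2·cosΔλ=0.77109238; θ=atan2(y, x)=-39.4522° <0 so +360° → 320.5478° ≈ 320.5°
Leg 2: φ1=0.6751195, φ2=-0.0231186, Δφ=-0.6982382, Δλ=0.8032738 rad; a=sin²(Δφ/2)+cosφ1·cosφ2·sin²(Δλ/2)=0.2362784928; c=2·atan2(√a, √(1-a))=1.015208252; dist=6371·c=6467.892 ≈ 6467.9 km; running total=16141.2 km
Leg 2 bearing: y=sinΔλ·cosφ2=0.71944084, x=cosφ1·sinφ2-sinφ1·cosφ2·cosΔλ=-0.45189462; θ=atan2(y, x)=122.1337° ≈ 122.1°
Leg 3: φ1=-0.0231186, φ2=1.0452271, Δφ=1.0683457, Δλ=-0.4549986 rad; a=sin²(Δφ/2)+cosφ1·cosφ2·sin²(Δλ/2)=0.2847271686; c=2·atan2(√a, √(1-a))=1.125699071; dist=6371·c=7171.829 ≈ 7171.8 km; running total=23313.0 km
Leg 3 bearing: y=sinΔλ·cosφ2=-0.22048004, x=cosφ1·sinφ2-sinφ1·cosφ2·cosΔλ=0.87522511; θ=atan2(y, x)=-14.1393° <0 so +360° → 345.8607° ≈ 345.9°
Leg 4: φ1=1.0452271, φ2=0.0232897, Δφ=-1.0219374, Δλ=1.6238735 rad; a=sin²(Δφ/2)+cosφ1·cosφ2·sin²(Δλ/2)=0.5032323827; c=2·atan2(√a, √(1-a))=1.577261137; dist=6371·c=10048.731 ≈ 10048.7 km; running total=33361.7 km
Leg 4 bearing: y=sinΔλ·cosφ2=0.99832093, x=cosφ1·sinφ2-sinφ1·cosφ2·cosΔλ=0.05756333; θ=atan2(y, x)=86.7000° ≈ 86.7°
Leg 5: φ1=0.0232897, φ2=-0.4111874, Δφ=-0.4344770, Δλ=-2.6259281 rad; a=sin²(Δφ/2)+cosφ1·cosφ2·sin²(Δλ/2)=0.9032713283; c=2·atan2(√a, √(1-a))=2.509076641; dist=6371·c=15985.327 ≈ 15985.3 km; running total=49347.0 km
Leg 5 bearing: y=sinΔλ·cosφ2=-0.45201055, x=cosφ1·sinφ2-sinφ1·cosφ2·cosΔλ=-0.38101891; θ=atan2(y, x)=-130.1290° <0 so +360° → 229.8710° ≈ 229.9°
Leg 6: φ1=-0.4111874, φ2=-0.5908184, Δφ=-0.1796310, Δλ=3.4524340 rad; a=sin²(Δφ/2)+cosφ1·cosφ2·sin²(Δλ/2)=0.7510655866; c=2·atan2(√a, √(1-a))=2.096857722; dist=6371·c=13359.081 ≈ 13359.1 km; running total=62706.1 km
Leg 6 bearing: y=sinΔλ·cosφ2=-0.25401202, x=cosφ1·sinφ2-sinφ1·cosφ2·cosΔλ=-0.82664514; θ=atan2(y, x)=-162.9188° <0 so +360° → 197.0812° ≈ 197.1°
Leg 7: φ1=-0.5908184, φ2=-0.5917696, Δφ=-0.0009512, Δλ=-2.3164132 rad; a=sin²(Δφ/2)+cosφ1·cosφ2·sin²(Δλ/2)=0.5784401781; c=2·atan2(√a, √(1-a))=1.728327425; dist=6371·c=11011.174 ≈ 11011.2 km; running total=73717.3 km
Leg 7 bearing: y=sinΔλ·cosφ2=-0.60974255, x=cosφ1·sinφ2-sinφ1·cosφ2·cosΔλ=-0.77691865; θ=atan2(y, x)=-141.8744° <0 so +360° → 218.1256° ≈ 218.1°

Leg 1: dist=9673.3 km, bearing=320.5°
Leg 2: dist=6467.9 km, bearing=122.1°
Leg 3: dist=7171.8 km, bearing=345.9°
Leg 4: dist=10048.7 km, bearing=86.7°
Leg 5: dist=15985.3 km, bearing=229.9°
Leg 6: dist=13359.1 km, bearing=197.1°
Leg 7: dist=11011.2 km, bearing=218.1°
Total: 73717.3 km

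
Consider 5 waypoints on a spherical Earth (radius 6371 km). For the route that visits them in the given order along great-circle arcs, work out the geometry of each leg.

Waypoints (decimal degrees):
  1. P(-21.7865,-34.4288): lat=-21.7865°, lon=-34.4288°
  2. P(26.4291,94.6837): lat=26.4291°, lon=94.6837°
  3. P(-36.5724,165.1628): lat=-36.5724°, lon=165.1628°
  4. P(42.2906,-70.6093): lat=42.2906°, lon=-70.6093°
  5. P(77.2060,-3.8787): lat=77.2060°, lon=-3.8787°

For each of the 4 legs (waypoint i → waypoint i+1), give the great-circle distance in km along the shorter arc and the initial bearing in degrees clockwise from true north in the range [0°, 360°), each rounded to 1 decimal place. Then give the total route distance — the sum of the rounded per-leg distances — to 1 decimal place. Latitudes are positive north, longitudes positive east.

Leg 1: φ1=-0.3802462, φ2=0.4612748, Δφ=0.8415210, Δλ=2.2534382 rad; a=sin²(Δφ/2)+cosφ1·cosφ2·sin²(Δλ/2)=0.8448788660; c=2·atan2(√a, √(1-a))=2.331950721; dist=6371·c=14856.858 ≈ 14856.9 km; running total=14856.9 km
Leg 1 bearing: y=sinΔλ·cosφ2=0.69481532, x=cosφ1·sinφ2-sinφ1·cosφ2·cosΔλ=0.20363187; θ=atan2(y, x)=73.6655° ≈ 73.7°
Leg 2: φ1=0.4612748, φ2=-0.6383088, Δφ=-1.0995836, Δλ=1.2300923 rad; a=sin²(Δφ/2)+cosφ1·cosφ2·sin²(Δλ/2)=0.5124454292; c=2·atan2(√a, √(1-a))=1.595689756; dist=6371·c=10166.139 ≈ 10166.1 km; running total=25023.0 km
Leg 2 bearing: y=sinΔλ·cosφ2=0.75694187, x=cosφ1·sinφ2-sinφ1·cosφ2·cosΔλ=-0.65300800; θ=atan2(y, x)=130.7841° ≈ 130.8°
Leg 3: φ1=-0.6383088, φ2=0.7381102, Δφ=1.3764190, Δλ=-4.1149994 rad; a=sin²(Δφ/2)+cosφ1·cosφ2·sin²(Δλ/2)=0.8675507008; c=2·atan2(√a, √(1-a))=2.396612565; dist=6371·c=15268.819 ≈ 15268.8 km; running total=40291.8 km
Leg 3 bearing: y=sinΔλ·cosφ2=0.61162328, x=cosφ1·sinφ2-sinφ1·cosφ2·cosΔλ=0.29247716; θ=atan2(y, x)=64.4430° ≈ 64.4°
Leg 4: φ1=0.7381102, φ2=1.3474989, Δφ=0.6093887, Δλ=1.1646687 rad; a=sin²(Δφ/2)+cosφ1·cosφ2·sin²(Δλ/2)=0.1395499242; c=2·atan2(√a, √(1-a))=0.765696037; dist=6371·c=4878.249 ≈ 4878.2 km; running total=45170.0 km
Leg 4 bearing: y=sinΔλ·cosφ2=0.20343338, x=cosφ1·sinφ2-sinφ1·cosφ2·cosΔλ=0.66250874; θ=atan2(y, x)=17.0699° ≈ 17.1°

Leg 1: dist=14856.9 km, bearing=73.7°
Leg 2: dist=10166.1 km, bearing=130.8°
Leg 3: dist=15268.8 km, bearing=64.4°
Leg 4: dist=4878.2 km, bearing=17.1°
Total: 45170.0 km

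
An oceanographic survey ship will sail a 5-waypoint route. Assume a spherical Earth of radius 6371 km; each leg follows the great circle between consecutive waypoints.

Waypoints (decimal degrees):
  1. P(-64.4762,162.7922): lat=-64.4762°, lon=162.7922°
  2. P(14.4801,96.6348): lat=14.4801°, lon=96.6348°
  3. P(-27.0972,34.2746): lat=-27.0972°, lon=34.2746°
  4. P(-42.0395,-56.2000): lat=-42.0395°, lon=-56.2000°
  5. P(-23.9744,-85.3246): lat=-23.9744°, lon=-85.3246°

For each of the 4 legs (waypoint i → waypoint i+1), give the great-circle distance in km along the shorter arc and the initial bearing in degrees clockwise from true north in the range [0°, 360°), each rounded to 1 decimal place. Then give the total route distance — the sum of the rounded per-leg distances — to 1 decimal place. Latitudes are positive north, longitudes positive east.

Leg 1: dist=10370.9 km, bearing=297.5°
Leg 2: dist=8159.8 km, bearing=235.4°
Leg 3: dist=8069.4 km, bearing=231.1°
Leg 4: dist=3350.1 km, bearing=297.6°
Total: 29950.2 km

Leg 1: φ1=-1.1253220, φ2=0.2527254, Δφ=1.3780474, Δλ=-1.1546645 rad; a=sin²(Δφ/2)+cosφ1·cosφ2·sin²(Δλ/2)=0.5284993606; c=2·atan2(√a, √(1-a))=1.627825957; dist=6371·c=10370.879 ≈ 10370.9 km; running total=10370.9 km
Leg 1 bearing: y=sinΔλ·cosφ2=-0.88560480, x=cosφ1·sinφ2-sinφ1·cosφ2·cosΔλ=0.46092871; θ=atan2(y, x)=-62.5045° <0 so +360° → 297.4955° ≈ 297.5°
Leg 2: φ1=0.2527254, φ2=-0.4729354, Δφ=-0.7256608, Δλ=-1.0883908 rad; a=sin²(Δφ/2)+cosφ1·cosφ2·sin²(Δλ/2)=0.3570118980; c=2·atan2(√a, √(1-a))=1.280771303; dist=6371·c=8159.794 ≈ 8159.8 km; running total=18530.7 km
Leg 2 bearing: y=sinΔλ·cosφ2=-0.78864281, x=cosφ1·sinφ2-sinφ1·cosφ2·cosΔλ=-0.54429783; θ=atan2(y, x)=-124.6123° <0 so +360° → 235.3877° ≈ 235.4°
Leg 3: φ1=-0.4729354, φ2=-0.7337277, Δφ=-0.2607923, Δλ=-1.5790797 rad; a=sin²(Δφ/2)+cosφ1·cosφ2·sin²(Δλ/2)=0.3502266725; c=2·atan2(√a, √(1-a))=1.266578872; dist=6371·c=8069.374 ≈ 8069.4 km; running total=26600.1 km
Leg 3 bearing: y=sinΔλ·cosφ2=-0.74265787, x=cosφ1·sinφ2-sinφ1·cosφ2·cosΔλ=-0.59894164; θ=atan2(y, x)=-128.8856° <0 so +360° → 231.1144° ≈ 231.1°
Leg 4: φ1=-0.7337277, φ2=-0.4184322, Δφ=0.3152955, Δλ=-0.5083202 rad; a=sin²(Δφ/2)+cosφ1·cosφ2·sin²(Δλ/2)=0.0675481894; c=2·atan2(√a, √(1-a))=0.525838000; dist=6371·c=3350.114 ≈ 3350.1 km; running total=29950.2 km
Leg 4 bearing: y=sinΔλ·cosφ2=-0.44472056, x=cosφ1·sinφ2-sinφ1·cosφ2·cosΔλ=0.23273450; θ=atan2(y, x)=-62.3757° <0 so +360° → 297.6243° ≈ 297.6°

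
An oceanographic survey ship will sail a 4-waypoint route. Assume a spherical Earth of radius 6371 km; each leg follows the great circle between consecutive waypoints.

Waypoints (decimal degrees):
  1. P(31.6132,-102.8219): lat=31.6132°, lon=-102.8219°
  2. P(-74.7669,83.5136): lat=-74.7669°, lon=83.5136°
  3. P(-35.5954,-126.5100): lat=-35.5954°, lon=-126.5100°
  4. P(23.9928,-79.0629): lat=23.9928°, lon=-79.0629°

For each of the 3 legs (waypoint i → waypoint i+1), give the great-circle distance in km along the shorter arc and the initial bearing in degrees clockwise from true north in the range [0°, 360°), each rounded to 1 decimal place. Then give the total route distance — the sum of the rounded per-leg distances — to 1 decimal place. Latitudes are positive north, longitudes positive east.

Leg 1: φ1=0.5517544, φ2=-1.3049286, Δφ=-1.8566830, Δλ=3.2521680 rad; a=sin²(Δφ/2)+cosφ1·cosφ2·sin²(Δλ/2)=0.8640775154; c=2·atan2(√a, √(1-a))=2.386422650; dist=6371·c=15203.899 ≈ 15203.9 km; running total=15203.9 km
Leg 1 bearing: y=sinΔλ·cosφ2=-0.02899413, x=cosφ1·sinφ2-sinφ1·cosφ2·cosΔλ=-0.68479894; θ=atan2(y, x)=-177.5756° <0 so +360° → 182.4244° ≈ 182.4°
Leg 2: φ1=-1.3049286, φ2=-0.6212569, Δφ=0.6836716, Δλ=-3.6656033 rad; a=sin²(Δφ/2)+cosφ1·cosφ2·sin²(Δλ/2)=0.3116884119; c=2·atan2(√a, √(1-a))=1.184647979; dist=6371·c=7547.392 ≈ 7547.4 km; running total=22751.3 km
Leg 2 bearing: y=sinΔλ·cosφ2=0.40686377, x=cosφ1·sinφ2-sinφ1·cosφ2·cosΔλ=-0.83223606; θ=atan2(y, x)=153.9469° ≈ 153.9°
Leg 3: φ1=-0.6212569, φ2=0.4187534, Δφ=1.0400103, Δλ=0.8281081 rad; a=sin²(Δφ/2)+cosφ1·cosφ2·sin²(Δλ/2)=0.3671417600; c=2·atan2(√a, √(1-a))=1.301849283; dist=6371·c=8294.082 ≈ 8294.1 km; running total=31045.4 km
Leg 3 bearing: y=sinΔλ·cosφ2=0.67300389, x=cosφ1·sinφ2-sinφ1·cosφ2·cosΔλ=0.69026119; θ=atan2(y, x)=44.2747° ≈ 44.3°

Leg 1: dist=15203.9 km, bearing=182.4°
Leg 2: dist=7547.4 km, bearing=153.9°
Leg 3: dist=8294.1 km, bearing=44.3°
Total: 31045.4 km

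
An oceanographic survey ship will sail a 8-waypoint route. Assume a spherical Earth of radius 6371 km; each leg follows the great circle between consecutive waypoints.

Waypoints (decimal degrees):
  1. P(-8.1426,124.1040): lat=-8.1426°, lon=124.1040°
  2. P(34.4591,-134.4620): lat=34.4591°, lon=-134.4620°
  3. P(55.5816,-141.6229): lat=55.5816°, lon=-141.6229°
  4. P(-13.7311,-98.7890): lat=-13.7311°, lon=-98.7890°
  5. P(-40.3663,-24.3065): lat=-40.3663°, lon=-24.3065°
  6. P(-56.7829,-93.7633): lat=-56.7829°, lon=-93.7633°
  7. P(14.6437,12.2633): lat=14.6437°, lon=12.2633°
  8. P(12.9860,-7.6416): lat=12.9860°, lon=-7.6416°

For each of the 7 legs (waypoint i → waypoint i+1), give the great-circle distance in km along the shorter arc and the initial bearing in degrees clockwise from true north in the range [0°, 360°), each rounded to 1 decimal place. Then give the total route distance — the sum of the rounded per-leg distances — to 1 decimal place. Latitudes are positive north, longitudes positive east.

Leg 1: φ1=-0.1421152, φ2=0.6014248, Δφ=0.7435399, Δλ=-4.5128280 rad; a=sin²(Δφ/2)+cosφ1·cosφ2·sin²(Δλ/2)=0.6209735630; c=2·atan2(√a, √(1-a))=1.815168425; dist=6371·c=11564.438 ≈ 11564.4 km; running total=11564.4 km
Leg 1 bearing: y=sinΔλ·cosφ2=0.80816643, x=cosφ1·sinφ2-sinφ1·cosφ2·cosΔλ=0.53696238; θ=atan2(y, x)=56.3991° ≈ 56.4°
Leg 2: φ1=0.6014248, φ2=0.9700819, Δφ=0.3686572, Δλ=-0.1249813 rad; a=sin²(Δφ/2)+cosφ1·cosφ2·sin²(Δλ/2)=0.0354115520; c=2·atan2(√a, √(1-a))=0.378616552; dist=6371·c=2412.166 ≈ 2412.2 km; running total=13976.6 km
Leg 2 bearing: y=sinΔλ·cosφ2=-0.07045965, x=cosφ1·sinφ2-sinφ1·cosφ2·cosΔλ=0.36285773; θ=atan2(y, x)=-10.9889° <0 so +360° → 349.0111° ≈ 349.0°
Leg 3: φ1=0.9700819, φ2=-0.2396529, Δφ=-1.2097348, Δλ=0.7475926 rad; a=sin²(Δφ/2)+cosφ1·cosφ2·sin²(Δλ/2)=0.3965781751; c=2·atan2(√a, √(1-a))=1.362448592; dist=6371·c=8680.160 ≈ 8680.2 km; running total=22656.8 km
Leg 3 bearing: y=sinΔλ·cosφ2=0.66044476, x=cosφ1·sinφ2-sinφ1·cosφ2·cosΔλ=-0.72182299; θ=atan2(y, x)=137.5425° ≈ 137.5°
Leg 4: φ1=-0.2396529, φ2=-0.7045248, Δφ=-0.4648719, Δλ=1.2999649 rad; a=sin²(Δφ/2)+cosφ1·cosφ2·sin²(Δλ/2)=0.3241261690; c=2·atan2(√a, √(1-a))=1.211358905; dist=6371·c=7717.568 ≈ 7717.6 km; running total=30374.4 km
Leg 4 bearing: y=sinΔλ·cosφ2=0.73414650, x=cosφ1·sinφ2-sinφ1·cosφ2·cosΔλ=-0.58077750; θ=atan2(y, x)=128.3472° ≈ 128.3°
Leg 5: φ1=-0.7045248, φ2=-0.9910486, Δφ=-0.2865237, Δλ=-1.2122498 rad; a=sin²(Δφ/2)+cosφ1·cosφ2·sin²(Δλ/2)=0.1558448076; c=2·atan2(√a, √(1-a))=0.811639022; dist=6371·c=5170.952 ≈ 5171.0 km; running total=35545.4 km
Leg 5 bearing: y=sinΔλ·cosφ2=-0.51297634, x=cosφ1·sinφ2-sinφ1·cosφ2·cosΔλ=-0.51291723; θ=atan2(y, x)=-134.9967° <0 so +360° → 225.0033° ≈ 225.0°
Leg 6: φ1=-0.9910486, φ2=0.2555808, Δφ=1.2466293, Δλ=1.8505133 rad; a=sin²(Δφ/2)+cosφ1·cosφ2·sin²(Δλ/2)=0.6789140847; c=2·atan2(√a, √(1-a))=1.936737351; dist=6371·c=12338.954 ≈ 12339.0 km; running total=47884.4 km
Leg 6 bearing: y=sinΔλ·cosφ2=0.92991277, x=cosφ1·sinφ2-sinφ1·cosφ2·cosΔλ=-0.08497789; θ=atan2(y, x)=95.2213° ≈ 95.2°
Leg 7: φ1=0.2555808, φ2=0.2266485, Δφ=-0.0289323, Δλ=-0.3474060 rad; a=sin²(Δφ/2)+cosφ1·cosφ2·sin²(Δλ/2)=0.0283703316; c=2·atan2(√a, √(1-a))=0.338483432; dist=6371·c=2156.478 ≈ 2156.5 km; running total=50040.9 km
Leg 7 bearing: y=sinΔλ·cosφ2=-0.33175270, x=cosφ1·sinφ2-sinφ1·cosφ2·cosΔλ=-0.01421158; θ=atan2(y, x)=-92.4529° <0 so +360° → 267.5471° ≈ 267.5°

Leg 1: dist=11564.4 km, bearing=56.4°
Leg 2: dist=2412.2 km, bearing=349.0°
Leg 3: dist=8680.2 km, bearing=137.5°
Leg 4: dist=7717.6 km, bearing=128.3°
Leg 5: dist=5171.0 km, bearing=225.0°
Leg 6: dist=12339.0 km, bearing=95.2°
Leg 7: dist=2156.5 km, bearing=267.5°
Total: 50040.9 km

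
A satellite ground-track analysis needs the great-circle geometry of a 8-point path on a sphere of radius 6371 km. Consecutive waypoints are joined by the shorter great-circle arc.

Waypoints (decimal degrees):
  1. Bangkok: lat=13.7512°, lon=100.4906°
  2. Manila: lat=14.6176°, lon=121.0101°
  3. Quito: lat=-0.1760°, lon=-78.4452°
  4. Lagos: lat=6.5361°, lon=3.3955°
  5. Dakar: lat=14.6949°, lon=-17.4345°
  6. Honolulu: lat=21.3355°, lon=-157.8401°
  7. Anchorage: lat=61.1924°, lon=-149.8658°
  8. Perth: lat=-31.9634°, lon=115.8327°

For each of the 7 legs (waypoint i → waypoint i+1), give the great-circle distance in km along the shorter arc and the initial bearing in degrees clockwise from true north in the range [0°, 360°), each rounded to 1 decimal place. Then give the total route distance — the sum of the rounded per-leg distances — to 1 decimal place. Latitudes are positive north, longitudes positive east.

Leg 1: dist=2213.5 km, bearing=85.0°
Leg 2: dist=17340.3 km, bearing=54.8°
Leg 3: dist=9108.5 km, bearing=83.4°
Leg 4: dist=2448.3 km, bearing=293.4°
Leg 5: dist=14123.2 km, bearing=312.0°
Leg 6: dist=4474.9 km, bearing=5.9°
Leg 7: dist=13303.2 km, bearing=256.7°
Total: 63011.9 km

Leg 1: φ1=0.2400037, φ2=0.2551252, Δφ=0.0151215, Δλ=0.3581328 rad; a=sin²(Δφ/2)+cosφ1·cosφ2·sin²(Δλ/2)=0.0298739980; c=2·atan2(√a, √(1-a))=0.347426631; dist=6371·c=2213.455 ≈ 2213.5 km; running total=2213.5 km
Leg 1 bearing: y=sinΔλ·cosφ2=0.33918021, x=cosφ1·sinφ2-sinφ1·cosφ2·cosΔλ=0.02971455; θ=atan2(y, x)=84.9933° ≈ 85.0°
Leg 2: φ1=0.2551252, φ2=-0.0030718, Δφ=-0.2581970, Δλ=-3.4811517 rad; a=sin²(Δφ/2)+cosφ1·cosφ2·sin²(Δλ/2)=0.9565762044; c=2·atan2(√a, √(1-a))=2.721748332; dist=6371·c=17340.259 ≈ 17340.3 km; running total=19553.8 km
Leg 2 bearing: y=sinΔλ·cosφ2=0.33306977, x=cosφ1·sinφ2-sinφ1·cosφ2·cosΔλ=0.23498341; θ=atan2(y, x)=54.7967° ≈ 54.8°
Leg 3: φ1=-0.0030718, φ2=0.1140765, Δφ=0.1171482, Δλ=1.4283897 rad; a=sin²(Δφ/2)+cosφ1·cosφ2·sin²(Δλ/2)=0.4296734911; c=2·atan2(√a, √(1-a))=1.429675368; dist=6371·c=9108.462 ≈ 9108.5 km; running total=28662.3 km
Leg 3 bearing: y=sinΔλ·cosφ2=0.98344342, x=cosφ1·sinφ2-sinφ1·cosφ2·cosΔλ=0.11426180; θ=atan2(y, x)=83.3728° ≈ 83.4°
Leg 4: φ1=0.1140765, φ2=0.2564744, Δφ=0.1423979, Δλ=-0.3635521 rad; a=sin²(Δφ/2)+cosφ1·cosφ2·sin²(Δλ/2)=0.0364665041; c=2·atan2(√a, √(1-a))=0.384284276; dist=6371·c=2448.275 ≈ 2448.3 km; running total=31110.6 km
Leg 4 bearing: y=sinΔλ·cosφ2=-0.34396495, x=cosφ1·sinφ2-sinφ1·cosφ2·cosΔλ=0.14911374; θ=atan2(y, x)=-66.5626° <0 so +360° → 293.4374° ≈ 293.4°
Leg 5: φ1=0.2564744, φ2=0.3723747, Δφ=0.1159003, Δλ=-2.4505400 rad; a=sin²(Δφ/2)+cosφ1·cosφ2·sin²(Δλ/2)=0.8009970120; c=2·atan2(√a, √(1-a))=2.216792302; dist=6371·c=14123.184 ≈ 14123.2 km; running total=45233.8 km
Leg 5 bearing: y=sinΔλ·cosφ2=-0.59366861, x=cosφ1·sinφ2-sinφ1·cosφ2·cosΔλ=0.53400447; θ=atan2(y, x)=-48.0286° <0 so +360° → 311.9714° ≈ 312.0°
Leg 6: φ1=0.3723747, φ2=1.0680089, Δφ=0.6956341, Δλ=0.1391778 rad; a=sin²(Δφ/2)+cosφ1·cosφ2·sin²(Δλ/2)=0.1183463506; c=2·atan2(√a, √(1-a))=0.702379204; dist=6371·c=4474.858 ≈ 4474.9 km; running total=49708.7 km
Leg 6 bearing: y=sinΔλ·cosφ2=0.06684928, x=cosφ1·sinφ2-sinφ1·cosφ2·cosΔλ=0.64256762; θ=atan2(y, x)=5.9394° ≈ 5.9°
Leg 7: φ1=1.0680089, φ2=-0.5578666, Δφ=-1.6258754, Δλ=4.6373136 rad; a=sin²(Δφ/2)+cosφ1·cosφ2·sin²(Δλ/2)=0.7472630071; c=2·atan2(√a, √(1-a))=2.088085738; dist=6371·c=13303.194 ≈ 13303.2 km; running total=63011.9 km
Leg 7 bearing: y=sinΔλ·cosφ2=-0.84599667, x=cosφ1·sinφ2-sinφ1·cosφ2·cosΔλ=-0.19933303; θ=atan2(y, x)=-103.2582° <0 so +360° → 256.7418° ≈ 256.7°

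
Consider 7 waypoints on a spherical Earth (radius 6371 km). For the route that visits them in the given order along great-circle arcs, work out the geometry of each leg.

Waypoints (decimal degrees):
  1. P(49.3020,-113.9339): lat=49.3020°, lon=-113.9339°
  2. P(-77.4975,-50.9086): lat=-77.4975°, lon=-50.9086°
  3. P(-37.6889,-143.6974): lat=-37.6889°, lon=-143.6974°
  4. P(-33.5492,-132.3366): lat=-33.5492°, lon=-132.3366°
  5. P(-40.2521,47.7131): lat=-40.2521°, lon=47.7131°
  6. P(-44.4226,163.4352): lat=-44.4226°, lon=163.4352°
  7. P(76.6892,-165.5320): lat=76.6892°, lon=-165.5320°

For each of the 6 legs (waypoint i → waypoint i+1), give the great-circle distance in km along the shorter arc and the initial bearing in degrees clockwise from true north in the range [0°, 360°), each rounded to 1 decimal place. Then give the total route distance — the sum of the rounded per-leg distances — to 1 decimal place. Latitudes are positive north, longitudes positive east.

Leg 1: dist=14738.1 km, bearing=164.8°
Leg 2: dist=5998.6 km, bearing=257.9°
Leg 3: dist=1124.3 km, bearing=69.2°
Leg 4: dist=11808.8 km, bearing=180.0°
Leg 5: dist=8622.4 km, bearing=138.8°
Leg 6: dist=13643.6 km, bearing=8.1°
Total: 55935.8 km

Leg 1: φ1=0.8604822, φ2=-1.3525865, Δφ=-2.2130688, Δλ=1.0999990 rad; a=sin²(Δφ/2)+cosφ1·cosφ2·sin²(Δλ/2)=0.8380739680; c=2·atan2(√a, √(1-a))=2.313317992; dist=6371·c=14738.149 ≈ 14738.1 km; running total=14738.1 km
Leg 1 bearing: y=sinΔλ·cosφ2=0.19293044, x=cosφ1·sinφ2-sinφ1·cosφ2·cosΔλ=-0.71105683; θ=atan2(y, x)=164.8195° ≈ 164.8°
Leg 2: φ1=-1.3525865, φ2=-0.6577954, Δφ=0.6947911, Δλ=-1.6194701 rad; a=sin²(Δφ/2)+cosφ1·cosφ2·sin²(Δλ/2)=0.2057295537; c=2·atan2(√a, √(1-a))=0.941543456; dist=6371·c=5998.573 ≈ 5998.6 km; running total=20736.7 km
Leg 2 bearing: y=sinΔλ·cosφ2=-0.79040478, x=cosφ1·sinφ2-sinφ1·cosφ2·cosΔλ=-0.16994089; θ=atan2(y, x)=-102.1341° <0 so +360° → 257.8659° ≈ 257.9°
Leg 3: φ1=-0.6577954, φ2=-0.5855440, Δφ=0.0722514, Δλ=0.1982834 rad; a=sin²(Δφ/2)+cosφ1·cosφ2·sin²(Δλ/2)=0.0077656947; c=2·atan2(√a, √(1-a))=0.176475272; dist=6371·c=1124.324 ≈ 1124.3 km; running total=21861.0 km
Leg 3 bearing: y=sinΔλ·cosφ2=0.16417093, x=cosφ1·sinφ2-sinφ1·cosφ2·cosΔλ=0.06220499; θ=atan2(y, x)=69.2481° ≈ 69.2°
Leg 4: φ1=-0.5855440, φ2=-0.7025317, Δφ=-0.1169877, Δλ=3.1424601 rad; a=sin²(Δφ/2)+cosφ1·cosφ2·sin²(Δλ/2)=0.6394845391; c=2·atan2(√a, √(1-a))=1.853516727; dist=6371·c=11808.755 ≈ 11808.8 km; running total=33669.8 km
Leg 4 bearing: y=sinΔλ·cosφ2=-0.00066203, x=cosφ1·sinφ2-sinφ1·cosφ2·cosΔλ=-0.96029986; θ=atan2(y, x)=-179.9605° <0 so +360° → 180.0395° ≈ 180.0°
Leg 5: φ1=-0.7025317, φ2=-0.7753206, Δφ=-0.0727890, Δλ=2.0197317 rad; a=sin²(Δφ/2)+cosφ1·cosφ2·sin²(Δλ/2)=0.3921489648; c=2·atan2(√a, √(1-a))=1.353385558; dist=6371·c=8622.419 ≈ 8622.4 km; running total=42292.2 km
Leg 5 bearing: y=sinΔλ·cosφ2=0.64342667, x=cosφ1·sinφ2-sinφ1·cosφ2·cosΔλ=-0.73448944; θ=atan2(y, x)=138.7810° ≈ 138.8°
Leg 6: φ1=-0.7753206, φ2=1.3384790, Δφ=2.1137997, Δλ=-5.7415608 rad; a=sin²(Δφ/2)+cosφ1·cosφ2·sin²(Δλ/2)=0.7701222009; c=2·atan2(√a, √(1-a))=2.141523842; dist=6371·c=13643.648 ≈ 13643.6 km; running total=55935.8 km
Leg 6 bearing: y=sinΔλ·cosφ2=0.11869181, x=cosφ1·sinφ2-sinφ1·cosφ2·cosΔλ=0.83309558; θ=atan2(y, x)=8.1084° ≈ 8.1°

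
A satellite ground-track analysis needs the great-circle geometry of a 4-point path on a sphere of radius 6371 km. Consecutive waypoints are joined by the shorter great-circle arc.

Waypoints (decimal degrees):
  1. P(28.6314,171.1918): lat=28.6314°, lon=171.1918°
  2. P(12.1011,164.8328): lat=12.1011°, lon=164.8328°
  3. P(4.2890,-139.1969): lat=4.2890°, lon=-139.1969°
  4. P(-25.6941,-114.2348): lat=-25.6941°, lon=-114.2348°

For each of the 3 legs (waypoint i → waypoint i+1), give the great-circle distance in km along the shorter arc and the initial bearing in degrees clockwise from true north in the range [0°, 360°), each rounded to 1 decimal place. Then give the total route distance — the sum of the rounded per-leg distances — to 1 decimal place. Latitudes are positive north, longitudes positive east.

Leg 1: dist=1952.8 km, bearing=201.0°
Leg 2: dist=6210.5 km, bearing=93.0°
Leg 3: dist=4284.9 km, bearing=142.4°
Total: 12448.2 km

Leg 1: φ1=0.4997122, φ2=0.2112040, Δφ=-0.2885082, Δλ=-0.1109855 rad; a=sin²(Δφ/2)+cosφ1·cosφ2·sin²(Δλ/2)=0.0233054178; c=2·atan2(√a, √(1-a))=0.306520798; dist=6371·c=1952.844 ≈ 1952.8 km; running total=1952.8 km
Leg 1 bearing: y=sinΔλ·cosφ2=-0.10829665, x=cosφ1·sinφ2-sinφ1·cosφ2·cosΔλ=-0.28163973; θ=atan2(y, x)=-158.9672° <0 so +360° → 201.0328° ≈ 201.0°
Leg 2: φ1=0.2112040, φ2=0.0748572, Δφ=-0.1363469, Δλ=-5.3063193 rad; a=sin²(Δφ/2)+cosφ1·cosφ2·sin²(Δλ/2)=0.2193334352; c=2·atan2(√a, √(1-a))=0.974800548; dist=6371·c=6210.454 ≈ 6210.5 km; running total=8163.3 km
Leg 2 bearing: y=sinΔλ·cosφ2=0.82642670, x=cosφ1·sinφ2-sinφ1·cosφ2·cosΔλ=-0.04386379; θ=atan2(y, x)=93.0382° ≈ 93.0°
Leg 3: φ1=0.0748572, φ2=-0.4484466, Δφ=-0.5233038, Δλ=0.4356708 rad; a=sin²(Δφ/2)+cosφ1·cosφ2·sin²(Δλ/2)=0.1088838846; c=2·atan2(√a, √(1-a))=0.672555416; dist=6371·c=4284.851 ≈ 4284.9 km; running total=12448.2 km
Leg 3 bearing: y=sinΔλ·cosφ2=0.38029017, x=cosφ1·sinφ2-sinφ1·cosφ2·cosΔλ=-0.49344921; θ=atan2(y, x)=142.3794° ≈ 142.4°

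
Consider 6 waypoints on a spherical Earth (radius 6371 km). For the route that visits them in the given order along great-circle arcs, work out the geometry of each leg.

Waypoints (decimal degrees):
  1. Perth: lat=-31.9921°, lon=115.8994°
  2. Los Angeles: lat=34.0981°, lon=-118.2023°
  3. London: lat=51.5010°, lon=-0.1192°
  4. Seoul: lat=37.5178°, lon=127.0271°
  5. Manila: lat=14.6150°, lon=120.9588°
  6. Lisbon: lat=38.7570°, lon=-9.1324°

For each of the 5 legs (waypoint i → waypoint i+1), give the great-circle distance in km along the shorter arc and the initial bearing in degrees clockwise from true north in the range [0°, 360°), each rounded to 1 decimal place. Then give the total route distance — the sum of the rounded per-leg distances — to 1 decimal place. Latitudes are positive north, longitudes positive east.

Leg 1: φ1=-0.5583675, φ2=0.5951241, Δφ=1.1534916, Δλ=-4.0858454 rad; a=sin²(Δφ/2)+cosφ1·cosφ2·sin²(Δλ/2)=0.8544061612; c=2·atan2(√a, √(1-a))=2.358609408; dist=6371·c=15026.701 ≈ 15026.7 km; running total=15026.7 km
Leg 1 bearing: y=sinΔλ·cosφ2=0.67079282, x=cosφ1·sinφ2-sinφ1·cosφ2·cosΔλ=0.21822485; θ=atan2(y, x)=71.9791° ≈ 72.0°
Leg 2: φ1=0.5951241, φ2=0.8988620, Δφ=0.3037379, Δλ=2.0609389 rad; a=sin²(Δφ/2)+cosφ1·cosφ2·sin²(Δλ/2)=0.4019588955; c=2·atan2(√a, √(1-a))=1.373435365; dist=6371·c=8750.157 ≈ 8750.2 km; running total=23776.9 km
Leg 2 bearing: y=sinΔλ·cosφ2=0.54921130, x=cosφ1·sinφ2-sinφ1·cosφ2·cosΔλ=0.81235381; θ=atan2(y, x)=34.0616° ≈ 34.1°
Leg 3: φ1=0.8988620, φ2=0.6548091, Δφ=-0.2440529, Δλ=2.2191216 rad; a=sin²(Δφ/2)+cosφ1·cosφ2·sin²(Δλ/2)=0.4107641013; c=2·atan2(√a, √(1-a))=1.391363233; dist=6371·c=8864.375 ≈ 8864.4 km; running total=32641.3 km
Leg 3 bearing: y=sinΔλ·cosφ2=0.63222817, x=cosφ1·sinφ2-sinφ1·cosφ2·cosΔλ=0.75394652; θ=atan2(y, x)=39.9818° ≈ 40.0°
Leg 4: φ1=0.6548091, φ2=0.2550799, Δφ=-0.3997293, Δλ=-0.1059118 rad; a=sin²(Δφ/2)+cosφ1·cosφ2·sin²(Δλ/2)=0.0415671162; c=2·atan2(√a, √(1-a))=0.410639392; dist=6371·c=2616.184 ≈ 2616.2 km; running total=35257.5 km
Leg 4 bearing: y=sinΔλ·cosφ2=-0.10229335, x=cosφ1·sinφ2-sinφ1·cosφ2·cosΔλ=-0.38586686; θ=atan2(y, x)=-165.1524° <0 so +360° → 194.8476° ≈ 194.8°
Leg 5: φ1=0.2550799, φ2=0.6764373, Δφ=0.4213574, Δλ=-2.2705198 rad; a=sin²(Δφ/2)+cosφ1·cosφ2·sin²(Δλ/2)=0.6639963780; c=2·atan2(√a, √(1-a))=1.904974329; dist=6371·c=12136.591 ≈ 12136.6 km; running total=47394.1 km
Leg 5 bearing: y=sinΔλ·cosφ2=-0.59656897, x=cosφ1·sinφ2-sinφ1·cosφ2·cosΔλ=0.73247950; θ=atan2(y, x)=-39.1611° <0 so +360° → 320.8389° ≈ 320.8°

Leg 1: dist=15026.7 km, bearing=72.0°
Leg 2: dist=8750.2 km, bearing=34.1°
Leg 3: dist=8864.4 km, bearing=40.0°
Leg 4: dist=2616.2 km, bearing=194.8°
Leg 5: dist=12136.6 km, bearing=320.8°
Total: 47394.1 km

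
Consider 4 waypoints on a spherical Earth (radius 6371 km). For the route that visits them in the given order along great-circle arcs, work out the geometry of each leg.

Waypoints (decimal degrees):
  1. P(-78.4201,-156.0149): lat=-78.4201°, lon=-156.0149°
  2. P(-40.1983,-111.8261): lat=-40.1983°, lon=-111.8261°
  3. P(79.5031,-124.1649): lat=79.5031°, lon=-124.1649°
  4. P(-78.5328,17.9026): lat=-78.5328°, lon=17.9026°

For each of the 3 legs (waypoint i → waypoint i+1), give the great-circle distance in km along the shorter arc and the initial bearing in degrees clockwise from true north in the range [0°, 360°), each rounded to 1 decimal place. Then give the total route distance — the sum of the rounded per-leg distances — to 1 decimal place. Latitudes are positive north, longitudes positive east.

Leg 1: dist=4678.8 km, bearing=52.6°
Leg 2: dist=13333.8 km, bearing=357.4°
Leg 3: dist=19219.1 km, bearing=101.3°
Total: 37231.7 km

Leg 1: φ1=-1.3686889, φ2=-0.7015927, Δφ=0.6670963, Δλ=0.7712401 rad; a=sin²(Δφ/2)+cosφ1·cosφ2·sin²(Δλ/2)=0.1288809636; c=2·atan2(√a, √(1-a))=0.734392389; dist=6371·c=4678.814 ≈ 4678.8 km; running total=4678.8 km
Leg 1 bearing: y=sinΔλ·cosφ2=0.53239824, x=cosφ1·sinφ2-sinφ1·cosφ2·cosΔλ=0.40698251; θ=atan2(y, x)=52.6045° ≈ 52.6°
Leg 2: φ1=-0.7015927, φ2=1.3875909, Δφ=2.0891835, Δλ=-0.2153527 rad; a=sin²(Δφ/2)+cosφ1·cosφ2·sin²(Δλ/2)=0.7493470951; c=2·atan2(√a, √(1-a))=2.092887938; dist=6371·c=13333.789 ≈ 13333.8 km; running total=18012.6 km
Leg 2 bearing: y=sinΔλ·cosφ2=-0.03893090, x=cosφ1·sinφ2-sinφ1·cosφ2·cosΔλ=0.86590328; θ=atan2(y, x)=-2.5743° <0 so +360° → 357.4257° ≈ 357.4°
Leg 3: φ1=1.3875909, φ2=-1.3706559, Δφ=-2.7582468, Δλ=2.4795456 rad; a=sin²(Δφ/2)+cosφ1·cosφ2·sin²(Δλ/2)=0.9961023981; c=2·atan2(√a, √(1-a))=3.016649848; dist=6371·c=19219.076 ≈ 19219.1 km; running total=37231.7 km
Leg 3 bearing: y=sinΔλ·cosφ2=0.12221312, x=cosφ1·sinφ2-sinφ1·cosφ2·cosΔλ=-0.02436383; θ=atan2(y, x)=101.2744° ≈ 101.3°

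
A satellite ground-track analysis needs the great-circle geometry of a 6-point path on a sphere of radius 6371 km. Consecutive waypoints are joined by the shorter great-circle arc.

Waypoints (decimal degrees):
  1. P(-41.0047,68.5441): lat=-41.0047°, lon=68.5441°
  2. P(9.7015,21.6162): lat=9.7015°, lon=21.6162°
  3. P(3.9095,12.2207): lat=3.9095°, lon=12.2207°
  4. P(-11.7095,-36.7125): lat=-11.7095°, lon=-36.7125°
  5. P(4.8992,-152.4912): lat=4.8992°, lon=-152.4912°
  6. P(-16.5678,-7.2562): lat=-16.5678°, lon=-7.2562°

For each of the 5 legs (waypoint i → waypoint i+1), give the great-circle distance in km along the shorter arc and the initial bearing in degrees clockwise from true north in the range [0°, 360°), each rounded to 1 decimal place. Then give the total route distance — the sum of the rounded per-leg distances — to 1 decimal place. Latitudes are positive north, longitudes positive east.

Leg 1: φ1=-0.7156670, φ2=0.1693231, Δφ=0.8849901, Δλ=-0.8190464 rad; a=sin²(Δφ/2)+cosφ1·cosφ2·sin²(Δλ/2)=0.3012842401; c=2·atan2(√a, √(1-a))=1.162080214; dist=6371·c=7403.613 ≈ 7403.6 km; running total=7403.6 km
Leg 1 bearing: y=sinΔλ·cosφ2=-0.72004814, x=cosφ1·sinφ2-sinφ1·cosφ2·cosΔλ=0.56883992; θ=atan2(y, x)=-51.6912° <0 so +360° → 308.3088° ≈ 308.3°
Leg 2: φ1=0.1693231, φ2=0.0682336, Δφ=-0.1010895, Δλ=-0.1639824 rad; a=sin²(Δφ/2)+cosφ1·cosφ2·sin²(Δλ/2)=0.0091487934; c=2·atan2(√a, √(1-a))=0.191591550; dist=6371·c=1220.630 ≈ 1220.6 km; running total=8624.2 km
Leg 2 bearing: y=sinΔλ·cosφ2=-0.16286860, x=cosφ1·sinφ2-sinφ1·cosφ2·cosΔλ=-0.09866201; θ=atan2(y, x)=-121.2065° <0 so +360° → 238.7935° ≈ 238.8°
Leg 3: φ1=0.0682336, φ2=-0.2043693, Δφ=-0.2726030, Δλ=-0.8540455 rad; a=sin²(Δφ/2)+cosφ1·cosφ2·sin²(Δλ/2)=0.1860335456; c=2·atan2(√a, √(1-a))=0.891901987; dist=6371·c=5682.308 ≈ 5682.3 km; running total=14306.5 km
Leg 3 bearing: y=sinΔλ·cosφ2=-0.73825398, x=cosφ1·sinφ2-sinφ1·cosφ2·cosΔλ=-0.24633579; θ=atan2(y, x)=-108.4525° <0 so +360° → 251.5475° ≈ 251.5°
Leg 4: φ1=-0.2043693, φ2=0.0855072, Δφ=0.2898765, Δλ=-2.0207195 rad; a=sin²(Δφ/2)+cosφ1·cosφ2·sin²(Δλ/2)=0.7208112488; c=2·atan2(√a, √(1-a))=2.028202596; dist=6371·c=12921.679 ≈ 12921.7 km; running total=27228.2 km
Leg 4 bearing: y=sinΔλ·cosφ2=-0.89719059, x=cosφ1·sinφ2-sinφ1·cosφ2·cosΔλ=-0.00431390; θ=atan2(y, x)=-90.2755° <0 so +360° → 269.7245° ≈ 269.7°
Leg 5: φ1=0.0855072, φ2=-0.2891627, Δφ=-0.3746698, Δλ=2.5348289 rad; a=sin²(Δφ/2)+cosφ1·cosφ2·sin²(Δλ/2)=0.9044337258; c=2·atan2(√a, √(1-a))=2.513019750; dist=6371·c=16010.449 ≈ 16010.4 km; running total=43238.6 km
Leg 5 bearing: y=sinΔλ·cosφ2=0.54653835, x=cosφ1·sinφ2-sinφ1·cosφ2·cosΔλ=-0.21686234; θ=atan2(y, x)=111.6428° ≈ 111.6°

Leg 1: dist=7403.6 km, bearing=308.3°
Leg 2: dist=1220.6 km, bearing=238.8°
Leg 3: dist=5682.3 km, bearing=251.5°
Leg 4: dist=12921.7 km, bearing=269.7°
Leg 5: dist=16010.4 km, bearing=111.6°
Total: 43238.6 km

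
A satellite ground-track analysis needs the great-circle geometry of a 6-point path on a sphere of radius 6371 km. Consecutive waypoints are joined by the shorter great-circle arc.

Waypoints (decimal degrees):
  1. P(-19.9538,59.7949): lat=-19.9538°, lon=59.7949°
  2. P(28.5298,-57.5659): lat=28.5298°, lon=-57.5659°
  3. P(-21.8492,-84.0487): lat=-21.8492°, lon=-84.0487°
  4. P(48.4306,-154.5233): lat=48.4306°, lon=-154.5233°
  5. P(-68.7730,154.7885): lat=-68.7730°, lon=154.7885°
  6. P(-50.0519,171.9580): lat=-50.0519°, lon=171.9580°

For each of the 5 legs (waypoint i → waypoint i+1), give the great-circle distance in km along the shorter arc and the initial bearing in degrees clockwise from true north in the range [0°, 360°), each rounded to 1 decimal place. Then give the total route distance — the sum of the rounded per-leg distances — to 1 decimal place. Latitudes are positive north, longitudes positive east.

Leg 1: φ1=-0.3482595, φ2=0.4979389, Δφ=0.8461985, Δλ=-2.0483324 rad; a=sin²(Δφ/2)+cosφ1·cosφ2·sin²(Δλ/2)=0.7712679056; c=2·atan2(√a, √(1-a))=2.144249209; dist=6371·c=13661.012 ≈ 13661.0 km; running total=13661.0 km
Leg 1 bearing: y=sinΔλ·cosφ2=-0.78028335, x=cosφ1·sinφ2-sinφ1·cosφ2·cosΔλ=0.31114752; θ=atan2(y, x)=-68.2598° <0 so +360° → 291.7402° ≈ 291.7°
Leg 2: φ1=0.4979389, φ2=-0.3813405, Δφ=-0.8792794, Δλ=-0.4622121 rad; a=sin²(Δφ/2)+cosφ1·cosφ2·sin²(Δλ/2)=0.2239305445; c=2·atan2(√a, √(1-a))=0.985868858; dist=6371·c=6280.970 ≈ 6281.0 km; running total=19942.0 km
Leg 2 bearing: y=sinΔλ·cosφ2=-0.41389653, x=cosφ1·sinφ2-sinφ1·cosφ2·cosΔλ=-0.72376259; θ=atan2(y, x)=-150.2362° <0 so +360° → 209.7638° ≈ 209.8°
Leg 3: φ1=-0.3813405, φ2=0.8452734, Δφ=1.2266139, Δλ=-1.2300138 rad; a=sin²(Δφ/2)+cosφ1·cosφ2·sin²(Δλ/2)=0.5362997209; c=2·atan2(√a, √(1-a))=1.643459695; dist=6371·c=10470.482 ≈ 10470.5 km; running total=30412.5 km
Leg 3 bearing: y=sinΔλ·cosφ2=-0.62536959, x=cosφ1·sinφ2-sinφ1·cosφ2·cosΔλ=0.77694414; θ=atan2(y, x)=-38.8309° <0 so +360° → 321.1691° ≈ 321.2°
Leg 4: φ1=0.8452734, φ2=-1.2003153, Δφ=-2.0455887, Δλ=5.3985093 rad; a=sin²(Δφ/2)+cosφ1·cosφ2·sin²(Δλ/2)=0.7725958810; c=2·atan2(√a, √(1-a))=2.147414172; dist=6371·c=13681.176 ≈ 13681.2 km; running total=44093.7 km
Leg 4 bearing: y=sinΔλ·cosφ2=-0.28013235, x=cosφ1·sinφ2-sinφ1·cosφ2·cosΔλ=-0.79012139; θ=atan2(y, x)=-160.4784° <0 so +360° → 199.5216° ≈ 199.5°
Leg 5: φ1=-1.2003153, φ2=-0.8735705, Δφ=0.3267448, Δλ=0.2996643 rad; a=sin²(Δφ/2)+cosφ1·cosφ2·sin²(Δλ/2)=0.0316340639; c=2·atan2(√a, √(1-a))=0.357622036; dist=6371·c=2278.410 ≈ 2278.4 km; running total=46372.1 km
Leg 5 bearing: y=sinΔλ·cosφ2=0.18954566, x=cosφ1·sinφ2-sinφ1·cosφ2·cosΔλ=0.29428871; θ=atan2(y, x)=32.7848° ≈ 32.8°

Leg 1: dist=13661.0 km, bearing=291.7°
Leg 2: dist=6281.0 km, bearing=209.8°
Leg 3: dist=10470.5 km, bearing=321.2°
Leg 4: dist=13681.2 km, bearing=199.5°
Leg 5: dist=2278.4 km, bearing=32.8°
Total: 46372.1 km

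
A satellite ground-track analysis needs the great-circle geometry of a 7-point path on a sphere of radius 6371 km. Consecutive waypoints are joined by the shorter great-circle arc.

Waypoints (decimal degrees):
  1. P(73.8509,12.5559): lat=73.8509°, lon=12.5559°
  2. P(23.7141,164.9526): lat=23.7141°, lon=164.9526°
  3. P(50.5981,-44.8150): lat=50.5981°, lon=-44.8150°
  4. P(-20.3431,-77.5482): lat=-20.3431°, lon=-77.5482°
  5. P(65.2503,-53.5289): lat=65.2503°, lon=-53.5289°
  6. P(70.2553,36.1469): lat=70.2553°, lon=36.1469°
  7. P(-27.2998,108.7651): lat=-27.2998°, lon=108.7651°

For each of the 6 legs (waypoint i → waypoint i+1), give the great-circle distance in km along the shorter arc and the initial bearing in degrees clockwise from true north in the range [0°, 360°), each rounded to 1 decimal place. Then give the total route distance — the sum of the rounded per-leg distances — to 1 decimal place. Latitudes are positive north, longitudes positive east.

Leg 1: φ1=1.2889414, φ2=0.4138891, Δφ=-0.8750522, Δλ=2.6598242 rad; a=sin²(Δφ/2)+cosφ1·cosφ2·sin²(Δλ/2)=0.4196818719; c=2·atan2(√a, √(1-a))=1.409461080; dist=6371·c=8979.677 ≈ 8979.7 km; running total=8979.7 km
Leg 1 bearing: y=sinΔλ·cosφ2=0.42422374, x=cosφ1·sinφ2-sinφ1·cosφ2·cosΔλ=0.89119594; θ=atan2(y, x)=25.4552° ≈ 25.5°
Leg 2: φ1=0.4138891, φ2=0.8831034, Δφ=0.4692143, Δλ=-3.6611353 rad; a=sin²(Δφ/2)+cosφ1·cosφ2·sin²(Δλ/2)=0.5968546577; c=2·atan2(√a, √(1-a))=1.765738002; dist=6371·c=11249.517 ≈ 11249.5 km; running total=20229.2 km
Leg 2 bearing: y=sinΔλ·cosφ2=0.31514574, x=cosφ1·sinφ2-sinφ1·cosφ2·cosΔλ=0.92906397; θ=atan2(y, x)=18.7373° ≈ 18.7°
Leg 3: φ1=0.8831034, φ2=-0.3550541, Δφ=-1.2381575, Δλ=-0.5713021 rad; a=sin²(Δφ/2)+cosφ1·cosφ2·sin²(Δλ/2)=0.3839876478; c=2·atan2(√a, √(1-a))=1.336637650; dist=6371·c=8515.718 ≈ 8515.7 km; running total=28744.9 km
Leg 3 bearing: y=sinΔλ·cosφ2=-0.50700140, x=cosφ1·sinφ2-sinφ1·cosφ2·cosΔλ=-0.83012898; θ=atan2(y, x)=-148.5855° <0 so +360° → 211.4145° ≈ 211.4°
Leg 4: φ1=-0.3550541, φ2=1.1388326, Δφ=1.4938866, Δλ=0.4192159 rad; a=sin²(Δφ/2)+cosφ1·cosφ2·sin²(Δλ/2)=0.4785785024; c=2·atan2(√a, √(1-a))=1.527940214; dist=6371·c=9734.507 ≈ 9734.5 km; running total=38479.4 km
Leg 4 bearing: y=sinΔλ·cosφ2=0.17041114, x=cosφ1·sinφ2-sinφ1·cosφ2·cosΔλ=0.98444122; θ=atan2(y, x)=9.8208° ≈ 9.8°
Leg 5: φ1=1.1388326, φ2=1.2261863, Δφ=0.0873537, Δλ=1.5651380 rad; a=sin²(Δφ/2)+cosφ1·cosφ2·sin²(Δλ/2)=0.0722233499; c=2·atan2(√a, √(1-a))=0.544177693; dist=6371·c=3466.956 ≈ 3467.0 km; running total=41946.4 km
Leg 5 bearing: y=sinΔλ·cosφ2=0.33782425, x=cosφ1·sinφ2-sinφ1·cosφ2·cosΔλ=0.39230515; θ=atan2(y, x)=40.7326° ≈ 40.7°
Leg 6: φ1=1.2261863, φ2=-0.4764714, Δφ=-1.7026577, Δλ=1.2674267 rad; a=sin²(Δφ/2)+cosφ1·cosφ2·sin²(Δλ/2)=0.6709998964; c=2·atan2(√a, √(1-a))=1.919840521; dist=6371·c=12231.304 ≈ 12231.3 km; running total=54177.7 km
Leg 6 bearing: y=sinΔλ·cosφ2=0.84804030, x=cosφ1·sinφ2-sinφ1·cosφ2·cosΔλ=-0.40480094; θ=atan2(y, x)=115.5169° ≈ 115.5°

Leg 1: dist=8979.7 km, bearing=25.5°
Leg 2: dist=11249.5 km, bearing=18.7°
Leg 3: dist=8515.7 km, bearing=211.4°
Leg 4: dist=9734.5 km, bearing=9.8°
Leg 5: dist=3467.0 km, bearing=40.7°
Leg 6: dist=12231.3 km, bearing=115.5°
Total: 54177.7 km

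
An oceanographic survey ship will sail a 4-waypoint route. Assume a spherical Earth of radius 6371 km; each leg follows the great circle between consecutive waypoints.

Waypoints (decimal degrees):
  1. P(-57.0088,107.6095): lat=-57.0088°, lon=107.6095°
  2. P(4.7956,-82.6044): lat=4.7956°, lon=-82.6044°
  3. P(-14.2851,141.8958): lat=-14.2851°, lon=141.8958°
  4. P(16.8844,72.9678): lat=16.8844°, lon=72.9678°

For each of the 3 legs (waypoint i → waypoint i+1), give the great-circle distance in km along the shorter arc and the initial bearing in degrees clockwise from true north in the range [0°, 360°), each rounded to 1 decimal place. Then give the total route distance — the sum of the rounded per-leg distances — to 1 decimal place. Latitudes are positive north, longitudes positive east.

Leg 1: dist=14140.2 km, bearing=167.2°
Leg 2: dist=15032.0 km, bearing=254.5°
Leg 3: dist=8320.4 km, bearing=292.3°
Total: 37492.6 km

Leg 1: φ1=-0.9949913, φ2=0.0836990, Δφ=1.0786903, Δλ=-3.3198588 rad; a=sin²(Δφ/2)+cosφ1·cosφ2·sin²(Δλ/2)=0.8020630726; c=2·atan2(√a, √(1-a))=2.219465155; dist=6371·c=14140.213 ≈ 14140.2 km; running total=14140.2 km
Leg 1 bearing: y=sinΔλ·cosφ2=0.17670274, x=cosφ1·sinφ2-sinφ1·cosφ2·cosΔλ=-0.77705067; θ=atan2(y, x)=167.1887° ≈ 167.2°
Leg 2: φ1=0.0836990, φ2=-0.2493220, Δφ=-0.3330210, Δλ=3.9182677 rad; a=sin²(Δφ/2)+cosφ1·cosφ2·sin²(Δλ/2)=0.8547015122; c=2·atan2(√a, √(1-a))=2.359447164; dist=6371·c=15032.038 ≈ 15032.0 km; running total=29172.2 km
Leg 2 bearing: y=sinΔλ·cosφ2=-0.67923951, x=cosφ1·sinφ2-sinφ1·cosφ2·cosΔλ=-0.18809846; θ=atan2(y, x)=-105.4787° <0 so +360° → 254.5213° ≈ 254.5°
Leg 3: φ1=-0.2493220, φ2=0.2946884, Δφ=0.5440104, Δλ=-1.2030205 rad; a=sin²(Δφ/2)+cosφ1·cosφ2·sin²(Δλ/2)=0.3691307062; c=2·atan2(√a, √(1-a))=1.305973177; dist=6371·c=8320.355 ≈ 8320.4 km; running total=37492.6 km
Leg 3 bearing: y=sinΔλ·cosφ2=-0.89290466, x=cosφ1·sinφ2-sinφ1·cosφ2·cosΔλ=0.36635253; θ=atan2(y, x)=-67.6920° <0 so +360° → 292.3080° ≈ 292.3°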